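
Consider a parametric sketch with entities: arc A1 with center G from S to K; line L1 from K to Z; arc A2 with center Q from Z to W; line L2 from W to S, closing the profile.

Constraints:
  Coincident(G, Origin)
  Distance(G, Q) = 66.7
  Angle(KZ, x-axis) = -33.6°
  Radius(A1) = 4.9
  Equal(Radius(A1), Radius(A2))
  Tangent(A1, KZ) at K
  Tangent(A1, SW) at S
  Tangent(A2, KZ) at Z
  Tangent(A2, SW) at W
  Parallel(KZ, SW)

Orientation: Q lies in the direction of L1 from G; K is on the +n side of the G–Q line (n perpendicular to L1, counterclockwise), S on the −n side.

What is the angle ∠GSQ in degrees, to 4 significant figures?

85.80°

The slot axis is L1's direction at -33.6°, so u = (cos -33.6°, sin -33.6°) = (0.8329, -0.5534) and n = (−sin -33.6°, cos -33.6°) = (0.5534, 0.8329). G is at the origin and Q lies 66.7 along u from G, so Q = 66.7·u = (55.56, -36.91). Tangency of A1 to both parallel lines with radius 4.9 puts K and S at G ± 4.9·n: K = (2.712, 4.081), S = (-2.712, -4.081). Then cos ∠GSQ = SG·SQ / (|SG||SQ|), giving 85.80°.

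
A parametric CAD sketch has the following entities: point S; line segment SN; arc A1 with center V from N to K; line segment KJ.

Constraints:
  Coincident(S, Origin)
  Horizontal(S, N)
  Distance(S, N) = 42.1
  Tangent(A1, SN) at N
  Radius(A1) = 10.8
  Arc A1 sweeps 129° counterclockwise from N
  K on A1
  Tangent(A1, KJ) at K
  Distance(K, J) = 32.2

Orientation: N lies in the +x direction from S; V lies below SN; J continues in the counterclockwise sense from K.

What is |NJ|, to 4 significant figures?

44.24

S is at the origin; SN is horizontal with |SN| = 42.1 and N on the +x side, so N = (42.10, 0.000). A1 meets SN tangentially, so VN is at right angles to SN, so V = N + (0, -10.8) = (42.10, -10.80). On A1, N sits at bearing 90° from V; a 129° counterclockwise sweep puts K at bearing 219°, so K = V + 10.8·(cos 219°, sin 219°) = (33.71, -17.60). Tangency of A1 to KJ means the radius VK is perpendicular to KJ, so KJ runs along (−sin 219°, cos 219°); with |KJ| = 32.2, J = (53.97, -42.62). Then |NJ| = |J − N| = 44.24.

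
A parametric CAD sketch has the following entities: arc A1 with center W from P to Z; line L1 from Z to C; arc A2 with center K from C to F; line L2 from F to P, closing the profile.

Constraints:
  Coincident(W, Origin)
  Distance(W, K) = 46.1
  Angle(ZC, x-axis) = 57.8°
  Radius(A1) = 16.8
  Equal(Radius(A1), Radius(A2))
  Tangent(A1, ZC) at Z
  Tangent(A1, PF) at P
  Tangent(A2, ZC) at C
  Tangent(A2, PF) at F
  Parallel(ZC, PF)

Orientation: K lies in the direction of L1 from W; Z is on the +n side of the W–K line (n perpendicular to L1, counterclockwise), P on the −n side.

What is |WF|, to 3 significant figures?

49.1

Tangency of A1 to both parallel lines with radius 16.8 puts Z and P at W ± 16.8·n: Z = (-14.2, 8.95), P = (14.2, -8.95). Equal radii place C and F the same way about K: C = K + 16.8·n = (10.3, 48.0), F = K − 16.8·n = (38.8, 30.1). Then |WF| = |F − W| = 49.1.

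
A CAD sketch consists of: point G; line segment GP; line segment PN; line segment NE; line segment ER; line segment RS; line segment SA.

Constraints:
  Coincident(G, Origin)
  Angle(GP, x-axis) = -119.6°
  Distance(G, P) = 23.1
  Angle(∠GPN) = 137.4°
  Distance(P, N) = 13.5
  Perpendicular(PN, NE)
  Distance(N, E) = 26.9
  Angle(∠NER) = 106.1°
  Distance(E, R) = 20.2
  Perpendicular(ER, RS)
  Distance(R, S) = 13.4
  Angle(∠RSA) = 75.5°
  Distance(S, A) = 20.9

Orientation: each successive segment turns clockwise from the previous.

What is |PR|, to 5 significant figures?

33.034

PN is perpendicular to NE, so NE runs at 107.80°; with |NE| = 26.9, E = (-32.487, 1.4001). ∠NER = 106.1° gives ER at 33.900° from the x-axis; with |ER| = 20.2, R = (-15.721, 12.667). Then |PR| = |R − P| = 33.034.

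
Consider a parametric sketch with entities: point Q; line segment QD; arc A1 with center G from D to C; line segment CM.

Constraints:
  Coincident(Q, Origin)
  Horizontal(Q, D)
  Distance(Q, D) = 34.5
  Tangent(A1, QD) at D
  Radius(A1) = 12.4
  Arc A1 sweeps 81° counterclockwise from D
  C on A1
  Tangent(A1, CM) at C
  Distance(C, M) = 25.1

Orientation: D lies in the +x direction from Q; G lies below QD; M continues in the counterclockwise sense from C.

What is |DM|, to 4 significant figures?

38.78

On A1, D sits at bearing 90° from G; an 81° counterclockwise sweep puts C at bearing 171°, so C = G + 12.4·(cos 171°, sin 171°) = (22.25, -10.46). Since A1 is tangent to CM there, GC ⟂ CM, so CM runs along (−sin 171°, cos 171°); with |CM| = 25.1, M = (18.33, -35.25). Then |DM| = |M − D| = 38.78.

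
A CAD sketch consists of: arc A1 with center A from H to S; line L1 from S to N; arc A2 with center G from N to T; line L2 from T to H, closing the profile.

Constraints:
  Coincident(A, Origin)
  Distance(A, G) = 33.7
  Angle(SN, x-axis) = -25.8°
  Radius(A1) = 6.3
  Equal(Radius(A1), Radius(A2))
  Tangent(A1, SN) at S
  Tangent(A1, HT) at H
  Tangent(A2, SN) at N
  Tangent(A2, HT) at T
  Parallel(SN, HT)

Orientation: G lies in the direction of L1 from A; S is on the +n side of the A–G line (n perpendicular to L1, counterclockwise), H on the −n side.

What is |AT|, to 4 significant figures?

34.28

The slot axis is L1's direction at -25.8°, so u = (cos -25.8°, sin -25.8°) = (0.9003, -0.4352) and n = (−sin -25.8°, cos -25.8°) = (0.4352, 0.9003). A is at the origin and G lies 33.7 along u from A, so G = 33.7·u = (30.34, -14.67). Tangency of A1 to both parallel lines with radius 6.3 puts S and H at A ± 6.3·n: S = (2.742, 5.672), H = (-2.742, -5.672). Equal radii place N and T the same way about G: N = G + 6.3·n = (33.08, -8.995), T = G − 6.3·n = (27.60, -20.34). Then |AT| = |T − A| = 34.28.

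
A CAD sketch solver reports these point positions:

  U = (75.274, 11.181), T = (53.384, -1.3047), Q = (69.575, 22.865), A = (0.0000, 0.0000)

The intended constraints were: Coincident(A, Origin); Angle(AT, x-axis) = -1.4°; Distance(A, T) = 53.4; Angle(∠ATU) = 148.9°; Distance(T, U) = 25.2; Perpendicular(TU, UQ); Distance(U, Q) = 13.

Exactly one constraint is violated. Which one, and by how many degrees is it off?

Perpendicular(TU, UQ) — off by 3.70°.

A = (0.00, 0.00) ✓; AT at -1.400° ✓; |AT| = 53.40 ✓; ∠ATU = 148.9° ✓; |TU| = 25.20 ✓; ∠(TU, UQ) = 86.30° ✗; |UQ| = 13.00 ✓.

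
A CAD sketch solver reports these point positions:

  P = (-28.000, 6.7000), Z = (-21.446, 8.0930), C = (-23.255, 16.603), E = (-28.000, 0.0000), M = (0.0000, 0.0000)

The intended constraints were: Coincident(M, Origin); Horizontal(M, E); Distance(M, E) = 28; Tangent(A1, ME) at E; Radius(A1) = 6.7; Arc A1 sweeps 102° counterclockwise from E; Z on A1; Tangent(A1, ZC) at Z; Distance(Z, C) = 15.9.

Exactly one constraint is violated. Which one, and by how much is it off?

Distance(Z, C) = 15.9 — off by 7.20.

M = (0.00, 0.00) ✓; M.y = 0.00, E.y = 0.00 ✓; |ME| = 28.00 ✓; ∠(PE, EM) = 90.00° ✓; |PE| = 6.700 ✓; bearing(P→Z) − bearing(P→E) = 102.0° ✓; |PZ| = 6.700 ✓; ∠(PZ, ZC) = 90.00° ✓; |ZC| = 8.700 ✗.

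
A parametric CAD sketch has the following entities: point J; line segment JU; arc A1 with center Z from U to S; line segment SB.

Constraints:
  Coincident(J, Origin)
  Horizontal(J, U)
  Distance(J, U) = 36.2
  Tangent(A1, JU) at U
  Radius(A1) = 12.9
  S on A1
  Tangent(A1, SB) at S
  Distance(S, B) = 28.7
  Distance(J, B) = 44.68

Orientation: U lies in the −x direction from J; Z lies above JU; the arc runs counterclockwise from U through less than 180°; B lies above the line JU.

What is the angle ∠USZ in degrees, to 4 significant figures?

48.32°

J is at the origin; J and U share the same y with |JU| = 36.2 and U on the −x side, so U = (-36.20, 0.000). A1 meets JU tangentially, so ZU is at right angles to JU, so Z = U + (0, 12.9) = (-36.20, 12.90). Since ZS ⟂ SB (tangency), |ZB| = √(12.9² + 28.7²) = 31.47 regardless of where S sits on A1. So B lies on both circle(J, 44.68) and circle(Z, 31.47); the above-JU intersection is B = (-20.07, 39.92). S is the foot of the tangent from B: S = (-23.39, 11.41).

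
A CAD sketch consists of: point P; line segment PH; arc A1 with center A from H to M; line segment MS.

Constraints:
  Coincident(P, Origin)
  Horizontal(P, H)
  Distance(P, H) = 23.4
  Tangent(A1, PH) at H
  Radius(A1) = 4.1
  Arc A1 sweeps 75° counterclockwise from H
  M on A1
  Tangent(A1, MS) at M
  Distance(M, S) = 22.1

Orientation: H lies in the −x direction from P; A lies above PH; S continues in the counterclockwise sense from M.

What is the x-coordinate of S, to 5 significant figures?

-13.720

P is at the origin; PH is horizontal with |PH| = 23.4 and H on the −x side, so H = (-23.400, 0.0000). Since A1 is tangent to PH there, AH ⟂ PH, so A = H + (0, 4.1) = (-23.400, 4.1000). On A1, H sits at bearing -90° from A; a 75° counterclockwise sweep puts M at bearing -15°, so M = A + 4.1·(cos -15°, sin -15°) = (-19.440, 3.0388). The tangent condition forces AM to be normal to MS, so MS runs along (−sin -15°, cos -15°); with |MS| = 22.1, S = (-13.720, 24.386). So S.x = -13.720.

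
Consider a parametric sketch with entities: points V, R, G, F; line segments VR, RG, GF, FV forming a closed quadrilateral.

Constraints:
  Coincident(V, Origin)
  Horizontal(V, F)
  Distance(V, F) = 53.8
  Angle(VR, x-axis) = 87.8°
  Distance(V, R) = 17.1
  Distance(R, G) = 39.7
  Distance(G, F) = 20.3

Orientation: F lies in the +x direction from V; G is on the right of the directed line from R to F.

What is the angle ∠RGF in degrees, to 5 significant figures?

134.42°

V is at the origin; V and F share the same y with |VF| = 53.8 and F in +x, so F = (53.8, 0). VR runs at 87.8° with |VR| = 17.1, so R = (0.65643, 17.087). G is determined by |RG| = 39.7 and |GF| = 20.3 together: it lies at the intersection of circle(R, 39.7) and circle(F, 20.3). With |RF| = 55.823, the foot of the radical line on RF is 38.337 from R and the perpendicular offset is √(39.7² − 38.337²) = 10.312. Taking the right-of-RF solution: G = (33.997, -4.4647).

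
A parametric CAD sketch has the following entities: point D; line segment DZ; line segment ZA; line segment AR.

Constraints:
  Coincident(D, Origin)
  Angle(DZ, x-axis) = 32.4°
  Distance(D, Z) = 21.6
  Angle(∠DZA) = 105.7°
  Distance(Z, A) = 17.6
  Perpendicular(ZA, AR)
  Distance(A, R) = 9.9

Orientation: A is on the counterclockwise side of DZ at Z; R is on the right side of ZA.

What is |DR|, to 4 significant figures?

38.62

∠DZA = 105.7°, so ZA runs at 32.4° + (180° − 105.7°) = 106.7° from the x-axis; with |ZA| = 17.6, A = Z + 17.6·(cos 106.7°, sin 106.7°) = (13.18, 28.43). ZA is perpendicular to AR; with |AR| = 9.9 on the right of ZA, R = A + 9.9·(0.9578, 0.2874) = (22.66, 31.28). Then |DR| = |R − D| = 38.62.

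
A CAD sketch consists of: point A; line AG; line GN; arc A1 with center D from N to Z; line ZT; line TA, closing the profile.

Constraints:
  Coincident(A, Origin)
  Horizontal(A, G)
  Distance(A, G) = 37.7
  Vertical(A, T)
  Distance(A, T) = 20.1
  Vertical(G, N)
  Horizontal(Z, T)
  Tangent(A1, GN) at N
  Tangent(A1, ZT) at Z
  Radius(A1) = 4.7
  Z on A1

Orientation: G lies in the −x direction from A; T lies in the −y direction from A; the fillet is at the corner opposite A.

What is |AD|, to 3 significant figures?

36.4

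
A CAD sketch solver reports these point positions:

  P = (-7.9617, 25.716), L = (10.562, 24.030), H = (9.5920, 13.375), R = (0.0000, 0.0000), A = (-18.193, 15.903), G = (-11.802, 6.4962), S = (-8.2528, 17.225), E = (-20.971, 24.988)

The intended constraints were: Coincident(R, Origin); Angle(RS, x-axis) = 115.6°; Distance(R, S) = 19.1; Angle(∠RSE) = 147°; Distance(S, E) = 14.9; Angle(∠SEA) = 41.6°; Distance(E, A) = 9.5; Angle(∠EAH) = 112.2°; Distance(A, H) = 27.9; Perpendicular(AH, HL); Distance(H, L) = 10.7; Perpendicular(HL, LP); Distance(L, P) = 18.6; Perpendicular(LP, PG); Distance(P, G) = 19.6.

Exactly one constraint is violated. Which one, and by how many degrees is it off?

Perpendicular(LP, PG) — off by 6.10°.

R = (0.00, 0.00) ✓; RS at 115.6° ✓; |RS| = 19.10 ✓; ∠RSE = 147.0° ✓; |SE| = 14.90 ✓; ∠SEA = 41.60° ✓; |EA| = 9.500 ✓; ∠EAH = 112.2° ✓; |AH| = 27.90 ✓; ∠(AH, HL) = 90.00° ✓; |HL| = 10.70 ✓; ∠(HL, LP) = 90.00° ✓; |LP| = 18.60 ✓; ∠(LP, PG) = 83.90° ✗; |PG| = 19.60 ✓.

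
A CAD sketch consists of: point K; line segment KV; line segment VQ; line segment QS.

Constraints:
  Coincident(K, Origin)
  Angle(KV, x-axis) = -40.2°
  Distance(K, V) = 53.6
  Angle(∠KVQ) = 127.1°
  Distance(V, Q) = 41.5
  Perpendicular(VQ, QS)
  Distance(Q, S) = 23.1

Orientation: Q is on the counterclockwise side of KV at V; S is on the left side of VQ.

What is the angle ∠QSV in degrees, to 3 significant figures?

60.9°

K is at the origin; KV runs at -40.2° with length 53.6, so V = 53.6·(cos -40.2°, sin -40.2°) = (40.9, -34.6). ∠KVQ = 127.1°, so VQ runs at -40.2° + (180° − 127.1°) = 12.7° from the x-axis; with |VQ| = 41.5, Q = V + 41.5·(cos 12.7°, sin 12.7°) = (81.4, -25.5). The perpendicularity gives QS at right angles to VQ; with |QS| = 23.1 on the left of VQ, S = Q + 23.1·(-0.220, 0.976) = (76.3, -2.94). Then cos ∠QSV = SQ·SV / (|SQ||SV|), giving 60.9°.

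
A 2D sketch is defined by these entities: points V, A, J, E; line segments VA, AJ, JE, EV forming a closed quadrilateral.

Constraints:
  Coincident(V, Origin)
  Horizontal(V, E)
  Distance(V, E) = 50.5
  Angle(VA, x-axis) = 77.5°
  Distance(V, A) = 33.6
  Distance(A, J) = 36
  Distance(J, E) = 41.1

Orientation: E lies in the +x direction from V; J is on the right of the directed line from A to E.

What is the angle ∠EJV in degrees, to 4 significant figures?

157.5°

V is at the origin; VE is horizontal with |VE| = 50.5 and E in +x, so E = (50.5, 0). VA runs at 77.5° with |VA| = 33.6, so A = (7.272, 32.80). J is determined by |AJ| = 36.0 and |JE| = 41.1 together: it lies at the intersection of circle(A, 36.0) and circle(E, 41.1). With |AE| = 54.27, the foot of the radical line on AE is 23.51 from A and the perpendicular offset is √(36.0² − 23.51²) = 27.26. Taking the right-of-AE solution: J = (9.519, -3.126).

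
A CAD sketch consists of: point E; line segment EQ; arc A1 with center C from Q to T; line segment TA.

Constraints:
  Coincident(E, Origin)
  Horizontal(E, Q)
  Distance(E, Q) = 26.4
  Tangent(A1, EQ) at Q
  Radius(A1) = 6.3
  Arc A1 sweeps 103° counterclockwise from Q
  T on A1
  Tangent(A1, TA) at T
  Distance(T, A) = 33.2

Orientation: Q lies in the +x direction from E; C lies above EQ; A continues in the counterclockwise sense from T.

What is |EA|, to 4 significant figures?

47.26

On A1, Q sits at bearing -90° from C; a 103° counterclockwise sweep puts T at bearing 13°, so T = C + 6.3·(cos 13°, sin 13°) = (32.54, 7.717). The tangent condition forces CT to be normal to TA, so TA runs along (−sin 13°, cos 13°); with |TA| = 33.2, A = (25.07, 40.07). Then |EA| = |A − E| = 47.26.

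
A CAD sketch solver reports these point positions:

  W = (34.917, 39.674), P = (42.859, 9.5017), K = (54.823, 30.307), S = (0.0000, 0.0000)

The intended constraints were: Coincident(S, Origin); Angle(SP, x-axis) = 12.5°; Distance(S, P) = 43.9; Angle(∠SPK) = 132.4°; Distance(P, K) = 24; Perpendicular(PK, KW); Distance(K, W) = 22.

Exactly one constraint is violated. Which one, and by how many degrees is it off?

Perpendicular(PK, KW) — off by 4.70°.

S = (0.00, 0.00) ✓; SP at 12.50° ✓; |SP| = 43.90 ✓; ∠SPK = 132.4° ✓; |PK| = 24.00 ✓; ∠(PK, KW) = 94.70° ✗; |KW| = 22.00 ✓.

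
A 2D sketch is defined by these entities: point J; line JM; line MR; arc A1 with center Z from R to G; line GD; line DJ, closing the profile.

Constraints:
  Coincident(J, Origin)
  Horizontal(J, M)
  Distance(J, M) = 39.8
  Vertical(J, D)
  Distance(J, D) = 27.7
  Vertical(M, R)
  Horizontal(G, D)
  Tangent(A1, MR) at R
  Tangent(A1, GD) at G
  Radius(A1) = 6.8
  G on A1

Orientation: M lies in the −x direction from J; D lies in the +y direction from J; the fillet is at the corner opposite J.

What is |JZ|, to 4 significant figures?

39.06

J and D share the same x with |JD| = 27.7 and D on the +y side, so D = (0.000, 27.70). The virtual corner opposite J is at (-39.80, 27.70). The tangent condition forces ZR to be normal to MR and A1 meets GD tangentially, so ZG is at right angles to GD, with radius 6.8, so the center Z sits 6.8 in from both sides at Z = (-33.00, 20.90). Then |JZ| = |Z − J| = 39.06.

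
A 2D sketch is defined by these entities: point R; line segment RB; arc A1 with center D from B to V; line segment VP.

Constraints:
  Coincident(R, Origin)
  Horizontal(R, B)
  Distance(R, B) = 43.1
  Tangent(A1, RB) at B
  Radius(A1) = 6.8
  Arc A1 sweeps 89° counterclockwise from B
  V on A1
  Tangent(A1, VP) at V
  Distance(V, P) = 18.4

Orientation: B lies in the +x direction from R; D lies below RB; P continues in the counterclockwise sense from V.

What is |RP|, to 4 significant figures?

43.86

R is at the origin; R and B share the same y with |RB| = 43.1 and B on the +x side, so B = (43.10, 0.000). Since A1 is tangent to RB there, DB ⟂ RB, so D = B + (0, -6.8) = (43.10, -6.800). On A1, B sits at bearing 90° from D; an 89° counterclockwise sweep puts V at bearing 179°, so V = D + 6.8·(cos 179°, sin 179°) = (36.30, -6.681). Tangency of A1 to VP means the radius DV is perpendicular to VP, so VP runs along (−sin 179°, cos 179°); with |VP| = 18.4, P = (35.98, -25.08). Then |RP| = |P − R| = 43.86.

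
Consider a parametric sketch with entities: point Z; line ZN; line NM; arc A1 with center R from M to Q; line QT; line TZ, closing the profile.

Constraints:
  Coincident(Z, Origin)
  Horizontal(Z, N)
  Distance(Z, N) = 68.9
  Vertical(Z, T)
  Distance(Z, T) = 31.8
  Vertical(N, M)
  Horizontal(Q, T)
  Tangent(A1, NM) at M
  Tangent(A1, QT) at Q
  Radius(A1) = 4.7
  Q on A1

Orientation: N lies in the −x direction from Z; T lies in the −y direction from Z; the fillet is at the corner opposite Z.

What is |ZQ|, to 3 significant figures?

71.6

Z is at the origin; ZN is horizontal with |ZN| = 68.9 and N on the −x side, so N = (-68.9, 0.00). Z and T share the same x with |ZT| = 31.8 and T on the −y side, so T = (0.00, -31.8). The virtual corner opposite Z is at (-68.9, -31.8). Tangency of A1 to NM means the radius RM is perpendicular to NM and the tangent condition forces RQ to be normal to QT, with radius 4.7, so the center R sits 4.7 in from both sides at R = (-64.2, -27.1). That places the tangent points at M = (-68.9, -27.1) on NM and Q = (-64.2, -31.8) on QT. Then |ZQ| = |Q − Z| = 71.6.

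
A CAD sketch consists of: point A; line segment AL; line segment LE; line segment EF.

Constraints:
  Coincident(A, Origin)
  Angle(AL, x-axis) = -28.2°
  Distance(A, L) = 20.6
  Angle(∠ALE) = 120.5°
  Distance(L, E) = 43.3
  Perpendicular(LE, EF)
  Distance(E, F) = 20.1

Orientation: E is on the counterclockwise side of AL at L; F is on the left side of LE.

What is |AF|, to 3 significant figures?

53.8

∠ALE = 120.5°, so LE runs at -28.2° + (180° − 120.5°) = 31.3° from the x-axis; with |LE| = 43.3, E = L + 43.3·(cos 31.3°, sin 31.3°) = (55.2, 12.8). The perpendicularity gives EF at right angles to LE; with |EF| = 20.1 on the left of LE, F = E + 20.1·(-0.520, 0.854) = (44.7, 29.9). Then |AF| = |F − A| = 53.8.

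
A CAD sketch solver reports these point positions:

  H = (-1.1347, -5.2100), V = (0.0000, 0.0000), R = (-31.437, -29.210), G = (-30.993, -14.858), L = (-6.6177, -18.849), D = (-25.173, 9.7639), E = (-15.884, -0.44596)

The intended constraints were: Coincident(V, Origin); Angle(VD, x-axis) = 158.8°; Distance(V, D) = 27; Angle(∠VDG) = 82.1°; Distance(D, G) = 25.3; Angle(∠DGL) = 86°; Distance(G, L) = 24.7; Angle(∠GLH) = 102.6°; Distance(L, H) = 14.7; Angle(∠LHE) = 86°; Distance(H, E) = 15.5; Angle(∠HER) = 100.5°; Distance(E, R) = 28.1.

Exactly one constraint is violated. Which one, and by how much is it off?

Distance(E, R) = 28.1 — off by 4.60.

V = (0.00, 0.00) ✓; VD at 158.8° ✓; |VD| = 27.00 ✓; ∠VDG = 82.10° ✓; |DG| = 25.30 ✓; ∠DGL = 86.00° ✓; |GL| = 24.70 ✓; ∠GLH = 102.6° ✓; |LH| = 14.70 ✓; ∠LHE = 86.00° ✓; |HE| = 15.50 ✓; ∠HER = 100.5° ✓; |ER| = 32.70 ✗.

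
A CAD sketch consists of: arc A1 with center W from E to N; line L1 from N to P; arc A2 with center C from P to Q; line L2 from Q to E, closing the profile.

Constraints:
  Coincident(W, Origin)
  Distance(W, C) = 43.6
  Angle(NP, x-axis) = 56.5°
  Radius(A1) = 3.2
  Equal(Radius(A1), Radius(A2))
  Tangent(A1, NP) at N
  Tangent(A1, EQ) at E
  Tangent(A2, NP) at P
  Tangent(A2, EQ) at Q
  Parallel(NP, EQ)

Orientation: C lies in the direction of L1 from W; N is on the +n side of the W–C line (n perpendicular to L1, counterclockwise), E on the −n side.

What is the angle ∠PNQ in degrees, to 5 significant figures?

8.3508°

Tangency of A1 to both parallel lines with radius 3.2 puts N and E at W ± 3.2·n: N = (-2.6684, 1.7662), E = (2.6684, -1.7662). Equal radii place P and Q the same way about C: P = C + 3.2·n = (21.396, 38.124), Q = C − 3.2·n = (26.733, 34.591). Then cos ∠PNQ = NP·NQ / (|NP||NQ|), giving 8.3508°.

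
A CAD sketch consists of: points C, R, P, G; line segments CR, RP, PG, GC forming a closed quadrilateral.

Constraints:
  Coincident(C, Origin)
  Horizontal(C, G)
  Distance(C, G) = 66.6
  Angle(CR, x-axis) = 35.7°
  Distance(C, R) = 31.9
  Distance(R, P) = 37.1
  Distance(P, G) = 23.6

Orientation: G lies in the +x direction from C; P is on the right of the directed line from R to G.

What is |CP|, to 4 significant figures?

48.04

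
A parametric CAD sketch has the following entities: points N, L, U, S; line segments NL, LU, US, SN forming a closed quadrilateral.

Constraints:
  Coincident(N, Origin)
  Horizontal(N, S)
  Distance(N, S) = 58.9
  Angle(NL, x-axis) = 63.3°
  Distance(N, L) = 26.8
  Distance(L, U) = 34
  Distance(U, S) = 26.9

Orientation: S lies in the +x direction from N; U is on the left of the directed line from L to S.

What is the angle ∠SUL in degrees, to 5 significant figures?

119.09°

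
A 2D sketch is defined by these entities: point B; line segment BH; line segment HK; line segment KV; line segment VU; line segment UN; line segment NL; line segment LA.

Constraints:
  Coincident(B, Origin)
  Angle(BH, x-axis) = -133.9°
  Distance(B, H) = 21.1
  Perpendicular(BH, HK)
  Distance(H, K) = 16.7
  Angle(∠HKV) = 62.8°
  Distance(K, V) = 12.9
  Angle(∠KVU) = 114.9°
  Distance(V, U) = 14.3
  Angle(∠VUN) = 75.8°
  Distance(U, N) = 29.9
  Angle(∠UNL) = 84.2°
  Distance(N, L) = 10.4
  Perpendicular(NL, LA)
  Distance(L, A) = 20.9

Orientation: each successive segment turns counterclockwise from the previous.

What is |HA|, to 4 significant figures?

8.676

B is at the origin; BH runs at -133.9° with length 21.1, so H = (-14.63, -15.20). The perpendicularity gives HK at right angles to BH, so HK runs at -43.90°; with |HK| = 16.7, K = (-2.598, -26.78). ∠HKV = 62.8° gives KV at 73.30° from the x-axis; with |KV| = 12.9, V = (1.109, -14.43). ∠KVU = 114.9° gives VU at 138.4° from the x-axis; with |VU| = 14.3, U = (-9.584, -4.933). ∠VUN = 75.8° gives UN at -117.4° from the x-axis; with |UN| = 29.9, N = (-23.34, -31.48). ∠UNL = 84.2° gives NL at -21.60° from the x-axis; with |NL| = 10.4, L = (-13.67, -35.31). The perpendicularity gives LA at right angles to NL, so LA runs at 68.40°; with |LA| = 20.9, A = (-5.981, -15.88). Then |HA| = |A − H| = 8.676.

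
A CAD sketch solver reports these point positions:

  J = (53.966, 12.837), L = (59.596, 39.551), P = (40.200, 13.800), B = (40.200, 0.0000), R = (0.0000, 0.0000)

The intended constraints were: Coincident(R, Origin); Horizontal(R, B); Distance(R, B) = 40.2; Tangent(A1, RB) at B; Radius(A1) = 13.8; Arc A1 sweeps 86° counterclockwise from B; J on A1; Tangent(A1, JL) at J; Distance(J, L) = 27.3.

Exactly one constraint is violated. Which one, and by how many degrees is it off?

Tangent(A1, JL) at J — off by 7.90°.

R = (0.00, 0.00) ✓; R.y = 0.00, B.y = 0.00 ✓; |RB| = 40.20 ✓; ∠(PB, BR) = 90.00° ✓; |PB| = 13.80 ✓; bearing(P→J) − bearing(P→B) = 86.00° ✓; |PJ| = 13.80 ✓; ∠(PJ, JL) = 97.90° ✗; |JL| = 27.30 ✓.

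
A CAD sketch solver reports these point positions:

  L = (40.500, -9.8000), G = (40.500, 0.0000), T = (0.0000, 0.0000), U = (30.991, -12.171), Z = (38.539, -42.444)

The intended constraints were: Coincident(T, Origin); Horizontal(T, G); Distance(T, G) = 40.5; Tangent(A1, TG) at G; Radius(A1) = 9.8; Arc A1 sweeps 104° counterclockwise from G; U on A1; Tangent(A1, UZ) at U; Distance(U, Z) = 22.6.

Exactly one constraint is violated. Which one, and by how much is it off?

Distance(U, Z) = 22.6 — off by 8.60.

T = (0.00, 0.00) ✓; T.y = 0.00, G.y = 0.00 ✓; |TG| = 40.50 ✓; ∠(LG, GT) = 90.00° ✓; |LG| = 9.800 ✓; bearing(L→U) − bearing(L→G) = 104.0° ✓; |LU| = 9.800 ✓; ∠(LU, UZ) = 90.00° ✓; |UZ| = 31.20 ✗.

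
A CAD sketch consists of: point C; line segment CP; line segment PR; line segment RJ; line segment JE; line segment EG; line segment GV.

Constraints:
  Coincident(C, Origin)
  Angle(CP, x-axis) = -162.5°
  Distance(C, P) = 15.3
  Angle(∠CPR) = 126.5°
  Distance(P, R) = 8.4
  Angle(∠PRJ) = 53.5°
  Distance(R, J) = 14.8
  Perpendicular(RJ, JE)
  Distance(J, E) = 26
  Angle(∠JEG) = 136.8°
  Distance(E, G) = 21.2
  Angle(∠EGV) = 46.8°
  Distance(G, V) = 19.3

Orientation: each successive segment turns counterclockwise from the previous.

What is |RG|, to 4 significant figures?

41.46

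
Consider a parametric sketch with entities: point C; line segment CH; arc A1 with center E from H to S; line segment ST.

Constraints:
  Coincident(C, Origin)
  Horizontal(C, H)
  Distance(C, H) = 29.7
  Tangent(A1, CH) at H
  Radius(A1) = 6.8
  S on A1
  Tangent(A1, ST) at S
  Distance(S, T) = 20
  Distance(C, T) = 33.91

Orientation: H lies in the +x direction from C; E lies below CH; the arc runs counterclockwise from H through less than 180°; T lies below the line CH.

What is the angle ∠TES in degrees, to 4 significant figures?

71.22°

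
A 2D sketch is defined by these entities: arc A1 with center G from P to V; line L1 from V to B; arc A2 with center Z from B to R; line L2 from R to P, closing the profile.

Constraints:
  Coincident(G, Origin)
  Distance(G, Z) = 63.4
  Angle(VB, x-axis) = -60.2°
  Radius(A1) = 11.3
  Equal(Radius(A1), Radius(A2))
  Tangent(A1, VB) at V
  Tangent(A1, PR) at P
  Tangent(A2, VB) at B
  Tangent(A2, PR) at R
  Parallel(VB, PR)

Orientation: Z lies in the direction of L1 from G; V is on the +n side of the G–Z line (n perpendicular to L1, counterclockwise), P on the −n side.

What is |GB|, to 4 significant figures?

64.40

Tangency of A1 to both parallel lines with radius 11.3 puts V and P at G ± 11.3·n: V = (9.806, 5.616), P = (-9.806, -5.616). Equal radii place B and R the same way about Z: B = Z + 11.3·n = (41.31, -49.40), R = Z − 11.3·n = (21.70, -60.63). Then |GB| = |B − G| = 64.40.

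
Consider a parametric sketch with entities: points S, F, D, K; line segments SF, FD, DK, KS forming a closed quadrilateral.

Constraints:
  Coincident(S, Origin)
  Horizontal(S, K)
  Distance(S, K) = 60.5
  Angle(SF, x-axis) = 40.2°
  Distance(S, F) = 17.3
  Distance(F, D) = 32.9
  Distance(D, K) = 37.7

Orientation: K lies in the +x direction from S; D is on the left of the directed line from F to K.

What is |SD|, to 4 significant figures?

50.19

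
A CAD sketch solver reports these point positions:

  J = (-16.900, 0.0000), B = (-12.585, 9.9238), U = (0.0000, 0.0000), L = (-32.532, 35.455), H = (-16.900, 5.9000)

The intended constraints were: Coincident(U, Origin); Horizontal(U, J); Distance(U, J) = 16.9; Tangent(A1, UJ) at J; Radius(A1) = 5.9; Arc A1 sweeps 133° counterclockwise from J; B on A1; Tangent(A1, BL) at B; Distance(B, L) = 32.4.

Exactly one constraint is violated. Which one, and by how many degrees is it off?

Tangent(A1, BL) at B — off by 5.00°.

U = (0.00, 0.00) ✓; U.y = 0.00, J.y = 0.00 ✓; |UJ| = 16.90 ✓; ∠(HJ, JU) = 90.00° ✓; |HJ| = 5.900 ✓; bearing(H→B) − bearing(H→J) = 133.0° ✓; |HB| = 5.900 ✓; ∠(HB, BL) = 95.00° ✗; |BL| = 32.40 ✓.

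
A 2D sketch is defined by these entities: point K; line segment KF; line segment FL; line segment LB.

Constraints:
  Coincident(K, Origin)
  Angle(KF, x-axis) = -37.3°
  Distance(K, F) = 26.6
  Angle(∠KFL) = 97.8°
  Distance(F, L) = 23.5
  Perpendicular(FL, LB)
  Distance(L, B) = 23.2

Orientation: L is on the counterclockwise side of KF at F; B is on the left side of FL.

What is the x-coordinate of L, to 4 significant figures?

37.81

K is at the origin; KF runs at -37.3° with length 26.6, so F = 26.6·(cos -37.3°, sin -37.3°) = (21.16, -16.12). ∠KFL = 97.8°, so FL runs at -37.3° + (180° − 97.8°) = 44.90° from the x-axis; with |FL| = 23.5, L = F + 23.5·(cos 44.90°, sin 44.90°) = (37.81, 0.4687). So L.x = 37.81.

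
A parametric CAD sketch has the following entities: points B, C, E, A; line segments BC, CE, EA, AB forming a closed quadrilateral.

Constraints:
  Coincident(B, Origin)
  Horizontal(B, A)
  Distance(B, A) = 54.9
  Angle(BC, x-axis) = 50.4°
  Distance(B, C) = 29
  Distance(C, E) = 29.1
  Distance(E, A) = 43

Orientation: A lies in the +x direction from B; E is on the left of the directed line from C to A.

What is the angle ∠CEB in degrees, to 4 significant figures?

5.623°

Checks: |CE| = 29.10 ✓; |EA| = 43.00 ✓.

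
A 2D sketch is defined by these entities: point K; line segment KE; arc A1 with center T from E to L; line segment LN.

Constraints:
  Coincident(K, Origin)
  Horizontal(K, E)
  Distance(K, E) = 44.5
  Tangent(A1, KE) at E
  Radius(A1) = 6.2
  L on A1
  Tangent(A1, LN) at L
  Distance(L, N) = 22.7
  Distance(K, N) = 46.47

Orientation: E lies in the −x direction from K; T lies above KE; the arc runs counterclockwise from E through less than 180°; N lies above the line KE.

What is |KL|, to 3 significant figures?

38.7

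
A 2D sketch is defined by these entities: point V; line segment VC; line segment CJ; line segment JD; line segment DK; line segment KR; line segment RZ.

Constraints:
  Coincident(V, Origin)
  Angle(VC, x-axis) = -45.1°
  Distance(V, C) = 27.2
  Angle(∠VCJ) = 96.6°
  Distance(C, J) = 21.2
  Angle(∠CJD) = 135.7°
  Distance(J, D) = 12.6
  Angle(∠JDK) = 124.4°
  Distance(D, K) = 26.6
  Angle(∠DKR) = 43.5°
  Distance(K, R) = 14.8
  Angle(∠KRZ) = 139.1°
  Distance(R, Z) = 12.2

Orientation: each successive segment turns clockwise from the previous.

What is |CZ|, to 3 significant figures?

21.7

∠DKR = 43.5° gives KR at -4.90° from the x-axis; with |KR| = 14.8, R = (-9.41, -18.8). ∠KRZ = 139.1° gives RZ at -45.8° from the x-axis; with |RZ| = 12.2, Z = (-0.907, -27.6). Then |CZ| = |Z − C| = 21.7.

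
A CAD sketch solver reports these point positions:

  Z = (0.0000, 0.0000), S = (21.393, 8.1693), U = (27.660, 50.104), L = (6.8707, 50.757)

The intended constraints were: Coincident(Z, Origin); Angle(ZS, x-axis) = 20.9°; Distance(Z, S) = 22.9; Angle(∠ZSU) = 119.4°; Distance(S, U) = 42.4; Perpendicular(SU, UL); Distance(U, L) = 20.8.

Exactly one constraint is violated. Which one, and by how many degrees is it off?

Perpendicular(SU, UL) — off by 6.70°.

Z = (0.00, 0.00) ✓; ZS at 20.90° ✓; |ZS| = 22.90 ✓; ∠ZSU = 119.4° ✓; |SU| = 42.40 ✓; ∠(SU, UL) = 96.70° ✗; |UL| = 20.80 ✓.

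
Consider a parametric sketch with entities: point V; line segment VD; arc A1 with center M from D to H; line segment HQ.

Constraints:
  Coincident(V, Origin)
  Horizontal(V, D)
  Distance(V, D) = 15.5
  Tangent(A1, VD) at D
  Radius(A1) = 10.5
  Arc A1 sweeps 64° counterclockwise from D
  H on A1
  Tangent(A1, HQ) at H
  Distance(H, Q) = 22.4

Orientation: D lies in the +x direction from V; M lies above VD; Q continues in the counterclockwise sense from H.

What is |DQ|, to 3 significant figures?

32.4

On A1, D sits at bearing -90° from M; a 64° counterclockwise sweep puts H at bearing -26°, so H = M + 10.5·(cos -26°, sin -26°) = (24.9, 5.90). Tangency of A1 to HQ means the radius MH is perpendicular to HQ, so HQ runs along (−sin -26°, cos -26°); with |HQ| = 22.4, Q = (34.8, 26.0). Then |DQ| = |Q − D| = 32.4.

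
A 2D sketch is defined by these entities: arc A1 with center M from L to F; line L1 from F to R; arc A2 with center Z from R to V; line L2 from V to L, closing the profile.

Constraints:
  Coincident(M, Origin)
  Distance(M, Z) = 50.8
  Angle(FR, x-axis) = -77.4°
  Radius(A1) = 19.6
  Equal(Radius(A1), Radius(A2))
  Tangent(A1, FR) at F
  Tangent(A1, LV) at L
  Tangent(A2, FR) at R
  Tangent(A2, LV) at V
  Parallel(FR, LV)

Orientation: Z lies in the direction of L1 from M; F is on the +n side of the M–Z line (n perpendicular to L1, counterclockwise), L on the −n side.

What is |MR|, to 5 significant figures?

54.450

The slot axis is L1's direction at -77.4°, so u = (cos -77.4°, sin -77.4°) = (0.21814, -0.97592) and n = (−sin -77.4°, cos -77.4°) = (0.97592, 0.21814). M is at the origin and Z lies 50.8 along u from M, so Z = 50.8·u = (11.082, -49.577). Tangency of A1 to both parallel lines with radius 19.6 puts F and L at M ± 19.6·n: F = (19.128, 4.2756), L = (-19.128, -4.2756). Equal radii place R and V the same way about Z: R = Z + 19.6·n = (30.210, -45.301), V = Z − 19.6·n = (-8.0463, -53.852). Then |MR| = |R − M| = 54.450.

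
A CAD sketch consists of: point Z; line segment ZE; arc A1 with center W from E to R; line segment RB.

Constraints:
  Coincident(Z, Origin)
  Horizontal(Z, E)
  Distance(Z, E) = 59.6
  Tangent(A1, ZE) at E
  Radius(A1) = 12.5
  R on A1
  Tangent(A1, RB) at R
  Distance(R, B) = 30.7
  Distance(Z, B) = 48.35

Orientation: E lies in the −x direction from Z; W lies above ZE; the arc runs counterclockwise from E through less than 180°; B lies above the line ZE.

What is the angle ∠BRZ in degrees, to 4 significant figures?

70.52°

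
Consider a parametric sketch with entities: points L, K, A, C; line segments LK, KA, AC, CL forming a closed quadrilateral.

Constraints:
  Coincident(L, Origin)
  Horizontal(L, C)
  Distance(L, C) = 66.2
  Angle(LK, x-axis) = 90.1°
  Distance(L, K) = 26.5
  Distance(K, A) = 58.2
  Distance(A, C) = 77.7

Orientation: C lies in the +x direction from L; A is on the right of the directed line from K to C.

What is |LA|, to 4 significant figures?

31.87

L is at the origin; LC is horizontal with |LC| = 66.2 and C in +x, so C = (66.2, 0). LK runs at 90.1° with |LK| = 26.5, so K = (-0.04625, 26.50). A is determined by |KA| = 58.2 and |AC| = 77.7 together: it lies at the intersection of circle(K, 58.2) and circle(C, 77.7). With |KC| = 71.35, the foot of the radical line on KC is 17.10 from K and the perpendicular offset is √(58.2² − 17.10²) = 55.63. Taking the right-of-KC solution: A = (-4.827, -31.50).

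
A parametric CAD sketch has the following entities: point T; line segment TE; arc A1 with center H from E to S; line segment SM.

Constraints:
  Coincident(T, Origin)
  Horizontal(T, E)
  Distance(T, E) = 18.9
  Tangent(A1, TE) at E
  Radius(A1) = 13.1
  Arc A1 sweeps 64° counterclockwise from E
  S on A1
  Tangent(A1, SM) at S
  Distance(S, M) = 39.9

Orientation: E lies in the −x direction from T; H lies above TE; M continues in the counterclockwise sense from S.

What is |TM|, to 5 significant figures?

44.445

T is at the origin; T and E share the same y with |TE| = 18.9 and E on the −x side, so E = (-18.900, 0.0000). The tangent condition forces HE to be normal to TE, so H = E + (0, 13.1) = (-18.900, 13.100). On A1, E sits at bearing -90° from H; a 64° counterclockwise sweep puts S at bearing -26°, so S = H + 13.1·(cos -26°, sin -26°) = (-7.1258, 7.3573). A1 meets SM tangentially, so HS is at right angles to SM, so SM runs along (−sin -26°, cos -26°); with |SM| = 39.9, M = (10.365, 43.219). Then |TM| = |M − T| = 44.445.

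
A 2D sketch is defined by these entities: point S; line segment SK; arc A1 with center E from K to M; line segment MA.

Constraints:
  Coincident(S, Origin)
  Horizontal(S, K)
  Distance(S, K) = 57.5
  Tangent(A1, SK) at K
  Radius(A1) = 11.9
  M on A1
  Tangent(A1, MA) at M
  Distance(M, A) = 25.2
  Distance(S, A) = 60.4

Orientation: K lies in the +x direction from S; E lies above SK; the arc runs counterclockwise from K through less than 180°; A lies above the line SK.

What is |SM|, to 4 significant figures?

68.76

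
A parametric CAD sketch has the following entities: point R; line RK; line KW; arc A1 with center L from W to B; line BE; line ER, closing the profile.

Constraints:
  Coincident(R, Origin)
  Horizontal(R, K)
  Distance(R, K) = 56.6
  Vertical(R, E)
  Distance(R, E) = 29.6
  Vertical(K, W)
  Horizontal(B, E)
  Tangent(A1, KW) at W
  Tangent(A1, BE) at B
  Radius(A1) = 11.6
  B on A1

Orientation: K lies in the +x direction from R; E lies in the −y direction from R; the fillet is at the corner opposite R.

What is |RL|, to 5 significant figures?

48.466

RE is vertical with |RE| = 29.6 and E on the −y side, so E = (0.0000, -29.600). The virtual corner opposite R is at (56.600, -29.600). Tangency of A1 to KW means the radius LW is perpendicular to KW and tangency of A1 to BE means the radius LB is perpendicular to BE, with radius 11.6, so the center L sits 11.6 in from both sides at L = (45.000, -18.000). Then |RL| = |L − R| = 48.466.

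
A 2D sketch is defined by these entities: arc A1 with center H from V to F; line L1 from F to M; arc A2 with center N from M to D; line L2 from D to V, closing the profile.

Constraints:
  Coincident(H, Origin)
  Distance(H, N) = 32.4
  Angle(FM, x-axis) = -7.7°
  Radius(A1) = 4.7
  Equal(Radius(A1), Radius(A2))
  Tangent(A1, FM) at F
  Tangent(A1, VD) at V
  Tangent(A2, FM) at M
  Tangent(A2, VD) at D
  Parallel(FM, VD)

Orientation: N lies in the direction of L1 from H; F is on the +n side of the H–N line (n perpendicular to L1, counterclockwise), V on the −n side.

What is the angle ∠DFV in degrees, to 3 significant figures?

73.8°

The slot axis is L1's direction at -7.7°, so u = (cos -7.7°, sin -7.7°) = (0.991, -0.134) and n = (−sin -7.7°, cos -7.7°) = (0.134, 0.991). H is at the origin and N lies 32.4 along u from H, so N = 32.4·u = (32.1, -4.34). Tangency of A1 to both parallel lines with radius 4.7 puts F and V at H ± 4.7·n: F = (0.630, 4.66), V = (-0.630, -4.66). Equal radii place M and D the same way about N: M = N + 4.7·n = (32.7, 0.316), D = N − 4.7·n = (31.5, -9.00). Then cos ∠DFV = FD·FV / (|FD||FV|), giving 73.8°.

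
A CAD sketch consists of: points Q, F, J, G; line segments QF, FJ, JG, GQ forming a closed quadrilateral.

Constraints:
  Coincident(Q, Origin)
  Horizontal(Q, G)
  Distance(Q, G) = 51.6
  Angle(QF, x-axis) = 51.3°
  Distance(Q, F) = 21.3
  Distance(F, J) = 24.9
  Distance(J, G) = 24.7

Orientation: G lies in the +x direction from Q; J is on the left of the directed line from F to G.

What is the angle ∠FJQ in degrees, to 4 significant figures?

19.38°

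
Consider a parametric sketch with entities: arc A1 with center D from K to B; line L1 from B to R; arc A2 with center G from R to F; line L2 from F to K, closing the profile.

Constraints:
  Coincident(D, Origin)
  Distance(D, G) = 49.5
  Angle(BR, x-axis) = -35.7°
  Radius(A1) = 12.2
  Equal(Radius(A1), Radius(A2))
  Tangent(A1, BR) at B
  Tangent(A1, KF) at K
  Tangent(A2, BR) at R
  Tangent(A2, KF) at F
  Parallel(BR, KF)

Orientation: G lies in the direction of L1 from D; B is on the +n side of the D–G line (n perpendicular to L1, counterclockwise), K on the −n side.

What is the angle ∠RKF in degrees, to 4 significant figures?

26.24°

The slot axis is L1's direction at -35.7°, so u = (cos -35.7°, sin -35.7°) = (0.8121, -0.5835) and n = (−sin -35.7°, cos -35.7°) = (0.5835, 0.8121). D is at the origin and G lies 49.5 along u from D, so G = 49.5·u = (40.20, -28.89). Tangency of A1 to both parallel lines with radius 12.2 puts B and K at D ± 12.2·n: B = (7.119, 9.907), K = (-7.119, -9.907). Equal radii place R and F the same way about G: R = G + 12.2·n = (47.32, -18.98), F = G − 12.2·n = (33.08, -38.79). Then cos ∠RKF = KR·KF / (|KR||KF|), giving 26.24°.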